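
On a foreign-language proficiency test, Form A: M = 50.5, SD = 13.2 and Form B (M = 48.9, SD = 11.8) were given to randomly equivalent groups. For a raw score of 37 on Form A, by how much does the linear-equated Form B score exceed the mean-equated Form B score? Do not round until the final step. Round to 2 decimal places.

1.43

Mean-equated: 37 + (48.9 − 50.5) = 35.40
Linear-equated: (11.8/13.2)(37 − 50.5) + 48.9 = 36.832
Difference = 36.832 − 35.40 = 1.43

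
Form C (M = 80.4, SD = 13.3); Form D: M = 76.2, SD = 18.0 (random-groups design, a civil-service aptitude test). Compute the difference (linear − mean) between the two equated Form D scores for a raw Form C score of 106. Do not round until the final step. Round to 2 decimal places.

9.05

Mean-equated: 106 + (76.2 − 80.4) = 101.80
Linear-equated: (18.0/13.3)(106 − 80.4) + 76.2 = 110.847
Difference = 110.847 − 101.80 = 9.05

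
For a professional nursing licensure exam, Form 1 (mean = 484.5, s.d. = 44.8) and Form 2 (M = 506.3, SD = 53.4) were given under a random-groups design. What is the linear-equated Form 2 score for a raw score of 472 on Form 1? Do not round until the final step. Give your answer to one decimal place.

Linear equating: y = (SD_Y/SD_X)(x − M_X) + M_Y
y = (53.4/44.8)(472 − 484.5) + 506.3
y = 1.191964 × -12.5 + 506.3 = -14.8996 + 506.3 = 491.4

491.4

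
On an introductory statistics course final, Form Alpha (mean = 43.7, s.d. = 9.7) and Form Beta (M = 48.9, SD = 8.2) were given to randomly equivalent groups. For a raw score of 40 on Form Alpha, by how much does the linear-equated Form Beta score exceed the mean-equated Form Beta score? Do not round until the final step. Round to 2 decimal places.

0.57

Mean-equated: 40 + (48.9 − 43.7) = 45.20
Linear-equated: (8.2/9.7)(40 − 43.7) + 48.9 = 45.772
Difference = 45.772 − 45.20 = 0.57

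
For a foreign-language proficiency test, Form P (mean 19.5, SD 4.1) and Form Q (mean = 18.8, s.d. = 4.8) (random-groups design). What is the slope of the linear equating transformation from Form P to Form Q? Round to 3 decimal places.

1.171

A = SD_Y / SD_X = 4.8 / 4.1 = 1.171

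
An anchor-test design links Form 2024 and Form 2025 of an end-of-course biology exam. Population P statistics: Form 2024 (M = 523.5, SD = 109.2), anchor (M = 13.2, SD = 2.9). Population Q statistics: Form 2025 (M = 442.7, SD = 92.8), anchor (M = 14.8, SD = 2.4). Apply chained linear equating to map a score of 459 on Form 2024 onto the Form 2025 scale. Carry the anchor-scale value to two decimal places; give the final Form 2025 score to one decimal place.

314.7

Form 2024 → anchor (Population P): v = (2.9/109.2)(459 − 523.5) + 13.2 = 11.49
anchor → Form 2025 (Population Q): y = (92.8/2.4)(11.49 − 14.8) + 442.7 = 314.7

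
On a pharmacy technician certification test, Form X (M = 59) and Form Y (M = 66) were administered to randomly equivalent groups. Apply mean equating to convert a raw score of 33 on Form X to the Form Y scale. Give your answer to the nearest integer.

Mean equating: y = x + (M_Y − M_X) = 33 + (66 − 59) = 40

40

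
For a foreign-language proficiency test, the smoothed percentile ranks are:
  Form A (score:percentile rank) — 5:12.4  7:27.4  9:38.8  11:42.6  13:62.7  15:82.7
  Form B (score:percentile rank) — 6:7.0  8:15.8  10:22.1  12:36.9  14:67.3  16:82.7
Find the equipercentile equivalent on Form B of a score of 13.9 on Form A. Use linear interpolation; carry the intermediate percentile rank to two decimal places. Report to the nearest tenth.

14.6

PR of 13.9 on Form A: 62.7 + (13.9 − 13)/(15 − 13) × (82.7 − 62.7) = 71.70
On Form B, PR 71.70 falls between score 14 (PR 67.3) and 16 (PR 82.7).
Interpolate: 14 + (71.70 − 67.3)/(82.7 − 67.3) × (16 − 14) = 14.6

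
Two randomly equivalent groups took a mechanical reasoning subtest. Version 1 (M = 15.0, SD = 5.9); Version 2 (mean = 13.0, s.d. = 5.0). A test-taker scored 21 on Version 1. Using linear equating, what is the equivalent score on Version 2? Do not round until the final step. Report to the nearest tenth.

Linear equating: y = (SD_Y/SD_X)(x − M_X) + M_Y
y = (5.0/5.9)(21 − 15.0) + 13.0
y = 0.847458 × 6.0 + 13.0 = 5.0847 + 13.0 = 18.1

18.1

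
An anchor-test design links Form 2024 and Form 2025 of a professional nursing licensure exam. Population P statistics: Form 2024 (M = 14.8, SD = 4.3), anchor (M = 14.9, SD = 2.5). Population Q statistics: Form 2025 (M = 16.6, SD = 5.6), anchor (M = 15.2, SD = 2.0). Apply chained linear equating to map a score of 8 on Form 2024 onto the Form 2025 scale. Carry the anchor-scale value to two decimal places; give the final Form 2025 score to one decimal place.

4.7

Form 2024 → anchor (Population P): v = (2.5/4.3)(8 − 14.8) + 14.9 = 10.95
anchor → Form 2025 (Population Q): y = (5.6/2.0)(10.95 − 15.2) + 16.6 = 4.7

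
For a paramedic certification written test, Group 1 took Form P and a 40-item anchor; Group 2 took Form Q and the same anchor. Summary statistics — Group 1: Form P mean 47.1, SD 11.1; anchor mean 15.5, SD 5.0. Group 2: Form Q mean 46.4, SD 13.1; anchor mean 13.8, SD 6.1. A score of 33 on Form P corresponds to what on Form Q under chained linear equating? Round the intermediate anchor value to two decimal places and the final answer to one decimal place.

36.4

Form P → anchor (Group 1): v = (5.0/11.1)(33 − 47.1) + 15.5 = 9.15
anchor → Form Q (Group 2): y = (13.1/6.1)(9.15 − 13.8) + 46.4 = 36.4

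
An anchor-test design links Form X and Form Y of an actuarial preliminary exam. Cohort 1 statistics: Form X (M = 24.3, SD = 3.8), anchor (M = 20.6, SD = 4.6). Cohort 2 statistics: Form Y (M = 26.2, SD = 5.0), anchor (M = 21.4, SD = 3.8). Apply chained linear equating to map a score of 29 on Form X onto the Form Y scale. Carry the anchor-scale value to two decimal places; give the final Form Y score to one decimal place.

Form X → anchor (Cohort 1): v = (4.6/3.8)(29 − 24.3) + 20.6 = 26.29
anchor → Form Y (Cohort 2): y = (5.0/3.8)(26.29 − 21.4) + 26.2 = 32.6

32.6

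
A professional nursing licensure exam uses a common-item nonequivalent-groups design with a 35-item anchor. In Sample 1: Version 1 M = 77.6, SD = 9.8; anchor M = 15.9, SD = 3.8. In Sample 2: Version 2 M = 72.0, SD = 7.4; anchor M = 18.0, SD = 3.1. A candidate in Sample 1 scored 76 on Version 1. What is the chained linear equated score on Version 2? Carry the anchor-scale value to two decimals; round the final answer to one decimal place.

65.5

Version 1 → anchor (Sample 1): v = (3.8/9.8)(76 − 77.6) + 15.9 = 15.28
anchor → Version 2 (Sample 2): y = (7.4/3.1)(15.28 − 18.0) + 72.0 = 65.5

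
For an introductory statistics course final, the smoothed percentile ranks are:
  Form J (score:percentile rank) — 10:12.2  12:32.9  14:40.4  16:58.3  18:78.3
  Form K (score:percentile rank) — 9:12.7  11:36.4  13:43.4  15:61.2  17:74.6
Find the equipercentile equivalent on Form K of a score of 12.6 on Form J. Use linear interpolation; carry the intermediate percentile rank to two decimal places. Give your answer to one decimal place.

10.9

PR of 12.6 on Form J: 32.9 + (12.6 − 12)/(14 − 12) × (40.4 − 32.9) = 35.15
On Form K, PR 35.15 falls between score 9 (PR 12.7) and 11 (PR 36.4).
Interpolate: 9 + (35.15 − 12.7)/(36.4 − 12.7) × (11 − 9) = 10.9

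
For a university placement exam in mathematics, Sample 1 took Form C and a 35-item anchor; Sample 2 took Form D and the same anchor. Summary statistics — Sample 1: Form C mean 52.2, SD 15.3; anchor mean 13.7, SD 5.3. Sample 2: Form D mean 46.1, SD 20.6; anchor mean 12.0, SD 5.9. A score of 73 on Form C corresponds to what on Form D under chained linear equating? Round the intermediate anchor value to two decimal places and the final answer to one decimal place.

77.2

Form C → anchor (Sample 1): v = (5.3/15.3)(73 − 52.2) + 13.7 = 20.91
anchor → Form D (Sample 2): y = (20.6/5.9)(20.91 − 12.0) + 46.1 = 77.2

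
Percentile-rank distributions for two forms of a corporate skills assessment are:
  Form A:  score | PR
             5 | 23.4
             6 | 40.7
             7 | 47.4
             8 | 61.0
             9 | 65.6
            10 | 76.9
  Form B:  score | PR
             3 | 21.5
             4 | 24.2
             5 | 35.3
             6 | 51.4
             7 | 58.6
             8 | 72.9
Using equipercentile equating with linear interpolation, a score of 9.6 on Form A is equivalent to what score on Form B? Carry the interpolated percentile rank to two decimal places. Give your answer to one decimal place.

8.0

PR of 9.6 on Form A: 65.6 + (9.6 − 9)/(10 − 9) × (76.9 − 65.6) = 72.38
On Form B, PR 72.38 falls between score 7 (PR 58.6) and 8 (PR 72.9).
Interpolate: 7 + (72.38 − 58.6)/(72.9 − 58.6) × (8 − 7) = 8.0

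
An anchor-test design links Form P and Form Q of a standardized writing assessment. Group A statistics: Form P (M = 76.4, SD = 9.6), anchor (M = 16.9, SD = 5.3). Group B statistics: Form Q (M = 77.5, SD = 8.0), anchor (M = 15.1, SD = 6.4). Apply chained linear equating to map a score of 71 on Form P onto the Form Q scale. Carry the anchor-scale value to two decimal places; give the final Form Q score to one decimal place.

Form P → anchor (Group A): v = (5.3/9.6)(71 − 76.4) + 16.9 = 13.92
anchor → Form Q (Group B): y = (8.0/6.4)(13.92 − 15.1) + 77.5 = 76.0

76.0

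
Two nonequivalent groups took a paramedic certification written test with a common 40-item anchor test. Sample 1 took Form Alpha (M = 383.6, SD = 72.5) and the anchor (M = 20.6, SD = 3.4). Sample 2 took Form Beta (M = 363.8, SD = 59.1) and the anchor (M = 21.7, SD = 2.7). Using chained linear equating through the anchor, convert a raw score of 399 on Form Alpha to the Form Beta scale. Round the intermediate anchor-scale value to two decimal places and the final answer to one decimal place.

355.5

Form Alpha → anchor (Sample 1): v = (3.4/72.5)(399 − 383.6) + 20.6 = 21.32
anchor → Form Beta (Sample 2): y = (59.1/2.7)(21.32 − 21.7) + 363.8 = 355.5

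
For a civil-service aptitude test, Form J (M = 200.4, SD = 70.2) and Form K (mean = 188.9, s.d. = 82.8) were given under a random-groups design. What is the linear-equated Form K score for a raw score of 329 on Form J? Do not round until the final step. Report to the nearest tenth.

Linear equating: y = (SD_Y/SD_X)(x − M_X) + M_Y
y = (82.8/70.2)(329 − 200.4) + 188.9
y = 1.179487 × 128.6 + 188.9 = 151.6821 + 188.9 = 340.6

340.6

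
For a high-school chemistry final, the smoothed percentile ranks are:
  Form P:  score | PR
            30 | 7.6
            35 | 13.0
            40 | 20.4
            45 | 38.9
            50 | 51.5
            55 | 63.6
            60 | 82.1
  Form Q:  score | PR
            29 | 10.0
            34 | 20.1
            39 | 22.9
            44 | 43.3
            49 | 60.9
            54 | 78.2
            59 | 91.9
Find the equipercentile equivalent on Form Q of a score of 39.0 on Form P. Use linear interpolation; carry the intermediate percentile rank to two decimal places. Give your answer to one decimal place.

33.4

PR of 39.0 on Form P: 13.0 + (39.0 − 35)/(40 − 35) × (20.4 − 13.0) = 18.92
On Form Q, PR 18.92 falls between score 29 (PR 10.0) and 34 (PR 20.1).
Interpolate: 29 + (18.92 − 10.0)/(20.1 − 10.0) × (34 − 29) = 33.4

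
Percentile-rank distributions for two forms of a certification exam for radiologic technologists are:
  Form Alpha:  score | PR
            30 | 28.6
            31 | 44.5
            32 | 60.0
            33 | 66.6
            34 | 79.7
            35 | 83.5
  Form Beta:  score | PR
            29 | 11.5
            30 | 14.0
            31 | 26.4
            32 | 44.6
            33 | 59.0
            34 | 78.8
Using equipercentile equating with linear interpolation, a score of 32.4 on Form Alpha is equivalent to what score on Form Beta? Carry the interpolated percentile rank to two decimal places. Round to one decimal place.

PR of 32.4 on Form Alpha: 60.0 + (32.4 − 32)/(33 − 32) × (66.6 − 60.0) = 62.64
On Form Beta, PR 62.64 falls between score 33 (PR 59.0) and 34 (PR 78.8).
Interpolate: 33 + (62.64 − 59.0)/(78.8 − 59.0) × (34 − 33) = 33.2

33.2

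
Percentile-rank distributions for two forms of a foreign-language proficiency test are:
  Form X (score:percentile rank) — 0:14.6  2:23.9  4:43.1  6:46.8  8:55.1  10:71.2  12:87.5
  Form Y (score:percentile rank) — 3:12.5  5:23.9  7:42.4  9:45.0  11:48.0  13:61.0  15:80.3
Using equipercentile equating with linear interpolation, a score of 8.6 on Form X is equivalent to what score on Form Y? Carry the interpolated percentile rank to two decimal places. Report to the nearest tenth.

12.8

PR of 8.6 on Form X: 55.1 + (8.6 − 8)/(10 − 8) × (71.2 − 55.1) = 59.93
On Form Y, PR 59.93 falls between score 11 (PR 48.0) and 13 (PR 61.0).
Interpolate: 11 + (59.93 − 48.0)/(61.0 − 48.0) × (13 − 11) = 12.8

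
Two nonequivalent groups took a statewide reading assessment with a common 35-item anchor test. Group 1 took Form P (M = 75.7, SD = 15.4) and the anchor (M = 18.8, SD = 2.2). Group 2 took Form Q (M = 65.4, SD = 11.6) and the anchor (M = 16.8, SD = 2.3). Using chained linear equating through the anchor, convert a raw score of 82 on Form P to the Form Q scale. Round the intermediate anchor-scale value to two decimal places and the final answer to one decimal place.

80.0

Form P → anchor (Group 1): v = (2.2/15.4)(82 − 75.7) + 18.8 = 19.70
anchor → Form Q (Group 2): y = (11.6/2.3)(19.70 − 16.8) + 65.4 = 80.0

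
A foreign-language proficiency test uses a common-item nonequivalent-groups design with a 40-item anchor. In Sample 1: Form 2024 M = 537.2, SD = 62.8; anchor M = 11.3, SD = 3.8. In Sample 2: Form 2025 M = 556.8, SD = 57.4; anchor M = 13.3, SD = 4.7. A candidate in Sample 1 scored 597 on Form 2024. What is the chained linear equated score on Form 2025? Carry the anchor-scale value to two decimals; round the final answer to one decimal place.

576.6

Form 2024 → anchor (Sample 1): v = (3.8/62.8)(597 − 537.2) + 11.3 = 14.92
anchor → Form 2025 (Sample 2): y = (57.4/4.7)(14.92 − 13.3) + 556.8 = 576.6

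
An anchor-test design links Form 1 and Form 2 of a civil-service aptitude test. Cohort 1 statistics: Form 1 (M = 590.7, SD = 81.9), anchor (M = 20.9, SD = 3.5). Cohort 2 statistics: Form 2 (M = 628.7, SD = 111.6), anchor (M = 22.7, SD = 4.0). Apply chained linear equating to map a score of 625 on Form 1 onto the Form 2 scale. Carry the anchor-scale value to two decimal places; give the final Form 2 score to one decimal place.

619.5

Form 1 → anchor (Cohort 1): v = (3.5/81.9)(625 − 590.7) + 20.9 = 22.37
anchor → Form 2 (Cohort 2): y = (111.6/4.0)(22.37 − 22.7) + 628.7 = 619.5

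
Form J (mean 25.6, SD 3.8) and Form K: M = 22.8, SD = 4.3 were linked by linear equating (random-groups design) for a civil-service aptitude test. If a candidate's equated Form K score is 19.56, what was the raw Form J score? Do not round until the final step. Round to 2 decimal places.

Invert y = (SD_Y/SD_X)(x − M_X) + M_Y:
x = (SD_X/SD_Y)(y − M_Y) + M_X = (3.8/4.3)(19.56 − 22.8) + 25.6
x = 0.883721 × -3.240 + 25.6 = 22.74

22.74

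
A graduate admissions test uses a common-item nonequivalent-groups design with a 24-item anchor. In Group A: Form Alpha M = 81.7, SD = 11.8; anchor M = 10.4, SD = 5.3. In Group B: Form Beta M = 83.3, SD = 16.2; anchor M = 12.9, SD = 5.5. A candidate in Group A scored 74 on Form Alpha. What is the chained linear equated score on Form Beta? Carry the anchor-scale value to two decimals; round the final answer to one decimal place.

Form Alpha → anchor (Group A): v = (5.3/11.8)(74 − 81.7) + 10.4 = 6.94
anchor → Form Beta (Group B): y = (16.2/5.5)(6.94 − 12.9) + 83.3 = 65.7

65.7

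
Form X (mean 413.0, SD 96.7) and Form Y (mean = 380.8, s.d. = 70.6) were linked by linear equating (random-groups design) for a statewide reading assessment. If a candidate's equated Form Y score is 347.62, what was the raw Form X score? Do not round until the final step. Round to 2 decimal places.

Invert y = (SD_Y/SD_X)(x − M_X) + M_Y:
x = (SD_X/SD_Y)(y − M_Y) + M_X = (96.7/70.6)(347.62 − 380.8) + 413.0
x = 1.369688 × -33.180 + 413.0 = 367.55

367.55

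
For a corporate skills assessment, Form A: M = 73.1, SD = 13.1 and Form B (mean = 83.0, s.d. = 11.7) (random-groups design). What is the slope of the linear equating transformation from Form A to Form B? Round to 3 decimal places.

0.893

A = SD_Y / SD_X = 11.7 / 13.1 = 0.893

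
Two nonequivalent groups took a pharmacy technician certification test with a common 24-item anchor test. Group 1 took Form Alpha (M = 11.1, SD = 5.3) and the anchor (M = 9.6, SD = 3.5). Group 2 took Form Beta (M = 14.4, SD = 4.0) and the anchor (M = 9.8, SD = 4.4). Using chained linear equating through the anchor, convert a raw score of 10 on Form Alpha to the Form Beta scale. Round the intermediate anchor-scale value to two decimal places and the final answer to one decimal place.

Form Alpha → anchor (Group 1): v = (3.5/5.3)(10 − 11.1) + 9.6 = 8.87
anchor → Form Beta (Group 2): y = (4.0/4.4)(8.87 − 9.8) + 14.4 = 13.6

13.6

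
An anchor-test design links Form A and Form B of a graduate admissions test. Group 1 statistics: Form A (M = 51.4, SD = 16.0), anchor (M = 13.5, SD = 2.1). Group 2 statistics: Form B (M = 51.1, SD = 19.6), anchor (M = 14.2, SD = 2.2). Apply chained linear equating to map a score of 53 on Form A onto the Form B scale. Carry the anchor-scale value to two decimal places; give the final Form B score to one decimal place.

46.7

Form A → anchor (Group 1): v = (2.1/16.0)(53 − 51.4) + 13.5 = 13.71
anchor → Form B (Group 2): y = (19.6/2.2)(13.71 − 14.2) + 51.1 = 46.7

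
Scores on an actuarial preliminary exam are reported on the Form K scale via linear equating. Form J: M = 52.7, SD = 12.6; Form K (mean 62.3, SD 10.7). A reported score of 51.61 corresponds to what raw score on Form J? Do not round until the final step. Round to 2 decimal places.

40.11

Invert y = (SD_Y/SD_X)(x − M_X) + M_Y:
x = (SD_X/SD_Y)(y − M_Y) + M_X = (12.6/10.7)(51.61 − 62.3) + 52.7
x = 1.177570 × -10.690 + 52.7 = 40.11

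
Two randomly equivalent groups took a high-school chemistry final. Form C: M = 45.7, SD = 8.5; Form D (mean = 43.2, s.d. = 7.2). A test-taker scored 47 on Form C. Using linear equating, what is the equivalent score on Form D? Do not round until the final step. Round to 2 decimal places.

44.30

Linear equating: y = (SD_Y/SD_X)(x − M_X) + M_Y
y = (7.2/8.5)(47 − 45.7) + 43.2
y = 0.847059 × 1.3 + 43.2 = 1.1012 + 43.2 = 44.30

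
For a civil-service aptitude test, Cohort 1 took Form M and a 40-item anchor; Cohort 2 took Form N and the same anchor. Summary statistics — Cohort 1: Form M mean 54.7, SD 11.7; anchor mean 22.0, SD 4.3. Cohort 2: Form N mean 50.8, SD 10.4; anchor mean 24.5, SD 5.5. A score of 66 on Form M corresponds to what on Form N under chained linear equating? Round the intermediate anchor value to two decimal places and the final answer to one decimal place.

Form M → anchor (Cohort 1): v = (4.3/11.7)(66 − 54.7) + 22.0 = 26.15
anchor → Form N (Cohort 2): y = (10.4/5.5)(26.15 − 24.5) + 50.8 = 53.9

53.9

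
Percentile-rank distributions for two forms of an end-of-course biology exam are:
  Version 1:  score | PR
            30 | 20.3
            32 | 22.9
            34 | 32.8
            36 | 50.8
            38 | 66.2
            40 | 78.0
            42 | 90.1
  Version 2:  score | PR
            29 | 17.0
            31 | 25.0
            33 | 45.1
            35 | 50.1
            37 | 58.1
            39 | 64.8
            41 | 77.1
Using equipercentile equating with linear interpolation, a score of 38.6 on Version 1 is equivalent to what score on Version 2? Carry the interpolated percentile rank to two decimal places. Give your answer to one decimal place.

39.8

PR of 38.6 on Version 1: 66.2 + (38.6 − 38)/(40 − 38) × (78.0 − 66.2) = 69.74
On Version 2, PR 69.74 falls between score 39 (PR 64.8) and 41 (PR 77.1).
Interpolate: 39 + (69.74 − 64.8)/(77.1 − 64.8) × (41 − 39) = 39.8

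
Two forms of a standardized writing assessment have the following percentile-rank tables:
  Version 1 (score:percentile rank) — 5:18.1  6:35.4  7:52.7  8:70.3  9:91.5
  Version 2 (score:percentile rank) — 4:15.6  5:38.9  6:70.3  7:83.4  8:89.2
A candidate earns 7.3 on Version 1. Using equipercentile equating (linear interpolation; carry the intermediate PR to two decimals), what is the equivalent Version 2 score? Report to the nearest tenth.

PR of 7.3 on Version 1: 52.7 + (7.3 − 7)/(8 − 7) × (70.3 − 52.7) = 57.98
On Version 2, PR 57.98 falls between score 5 (PR 38.9) and 6 (PR 70.3).
Interpolate: 5 + (57.98 − 38.9)/(70.3 − 38.9) × (6 − 5) = 5.6

5.6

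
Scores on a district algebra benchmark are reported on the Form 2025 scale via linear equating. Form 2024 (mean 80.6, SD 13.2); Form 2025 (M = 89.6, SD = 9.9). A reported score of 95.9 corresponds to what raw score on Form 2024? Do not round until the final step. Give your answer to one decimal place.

89.0

Invert y = (SD_Y/SD_X)(x − M_X) + M_Y:
x = (SD_X/SD_Y)(y − M_Y) + M_X = (13.2/9.9)(95.9 − 89.6) + 80.6
x = 1.333333 × 6.300 + 80.6 = 89.0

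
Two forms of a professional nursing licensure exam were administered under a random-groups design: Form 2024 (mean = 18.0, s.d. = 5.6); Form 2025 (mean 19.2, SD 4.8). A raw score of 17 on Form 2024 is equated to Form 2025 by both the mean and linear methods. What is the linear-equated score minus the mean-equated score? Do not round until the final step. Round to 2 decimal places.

Mean-equated: 17 + (19.2 − 18.0) = 18.20
Linear-equated: (4.8/5.6)(17 − 18.0) + 19.2 = 18.343
Difference = 18.343 − 18.20 = 0.14

0.14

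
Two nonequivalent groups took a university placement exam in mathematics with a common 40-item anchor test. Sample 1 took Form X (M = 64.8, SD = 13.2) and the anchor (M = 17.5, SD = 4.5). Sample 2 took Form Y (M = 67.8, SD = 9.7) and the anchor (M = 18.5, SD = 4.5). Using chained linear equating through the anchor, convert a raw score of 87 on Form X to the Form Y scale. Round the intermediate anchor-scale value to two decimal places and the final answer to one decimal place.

82.0

Form X → anchor (Sample 1): v = (4.5/13.2)(87 − 64.8) + 17.5 = 25.07
anchor → Form Y (Sample 2): y = (9.7/4.5)(25.07 − 18.5) + 67.8 = 82.0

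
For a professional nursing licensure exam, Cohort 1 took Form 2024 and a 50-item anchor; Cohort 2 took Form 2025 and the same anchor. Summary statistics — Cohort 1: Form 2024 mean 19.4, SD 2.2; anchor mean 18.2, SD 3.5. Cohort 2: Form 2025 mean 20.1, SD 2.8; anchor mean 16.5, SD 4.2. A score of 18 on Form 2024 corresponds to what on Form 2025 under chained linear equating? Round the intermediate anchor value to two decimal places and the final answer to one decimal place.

Form 2024 → anchor (Cohort 1): v = (3.5/2.2)(18 − 19.4) + 18.2 = 15.97
anchor → Form 2025 (Cohort 2): y = (2.8/4.2)(15.97 − 16.5) + 20.1 = 19.7

19.7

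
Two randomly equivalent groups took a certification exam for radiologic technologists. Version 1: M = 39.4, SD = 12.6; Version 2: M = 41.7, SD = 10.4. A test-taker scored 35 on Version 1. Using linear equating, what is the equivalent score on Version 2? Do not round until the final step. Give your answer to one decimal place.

38.1

Linear equating: y = (SD_Y/SD_X)(x − M_X) + M_Y
y = (10.4/12.6)(35 − 39.4) + 41.7
y = 0.825397 × -4.4 + 41.7 = -3.6317 + 41.7 = 38.1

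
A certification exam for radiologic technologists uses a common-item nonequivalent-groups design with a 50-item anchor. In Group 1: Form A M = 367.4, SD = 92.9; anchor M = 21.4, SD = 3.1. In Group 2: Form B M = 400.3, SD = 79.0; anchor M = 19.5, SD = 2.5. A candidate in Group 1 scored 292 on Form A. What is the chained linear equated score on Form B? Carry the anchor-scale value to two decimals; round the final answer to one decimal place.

Form A → anchor (Group 1): v = (3.1/92.9)(292 − 367.4) + 21.4 = 18.88
anchor → Form B (Group 2): y = (79.0/2.5)(18.88 − 19.5) + 400.3 = 380.7

380.7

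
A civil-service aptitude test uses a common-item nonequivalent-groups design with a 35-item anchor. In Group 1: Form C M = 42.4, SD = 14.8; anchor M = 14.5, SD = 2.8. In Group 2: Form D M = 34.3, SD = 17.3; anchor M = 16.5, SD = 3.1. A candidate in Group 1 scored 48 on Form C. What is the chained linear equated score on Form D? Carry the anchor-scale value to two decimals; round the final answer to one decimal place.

29.1

Form C → anchor (Group 1): v = (2.8/14.8)(48 − 42.4) + 14.5 = 15.56
anchor → Form D (Group 2): y = (17.3/3.1)(15.56 − 16.5) + 34.3 = 29.1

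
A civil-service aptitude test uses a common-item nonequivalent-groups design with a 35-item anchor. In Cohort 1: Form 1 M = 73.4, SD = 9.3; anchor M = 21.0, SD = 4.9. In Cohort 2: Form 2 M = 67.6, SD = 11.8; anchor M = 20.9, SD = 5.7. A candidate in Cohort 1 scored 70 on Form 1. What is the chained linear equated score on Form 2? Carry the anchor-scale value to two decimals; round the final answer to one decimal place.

64.1

Form 1 → anchor (Cohort 1): v = (4.9/9.3)(70 − 73.4) + 21.0 = 19.21
anchor → Form 2 (Cohort 2): y = (11.8/5.7)(19.21 − 20.9) + 67.6 = 64.1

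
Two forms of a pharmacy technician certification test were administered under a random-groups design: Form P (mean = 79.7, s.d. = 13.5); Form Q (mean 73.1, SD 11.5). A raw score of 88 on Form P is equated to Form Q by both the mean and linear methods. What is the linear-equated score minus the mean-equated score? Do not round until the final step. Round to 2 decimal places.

Mean-equated: 88 + (73.1 − 79.7) = 81.40
Linear-equated: (11.5/13.5)(88 − 79.7) + 73.1 = 80.170
Difference = 80.170 − 81.40 = -1.23

-1.23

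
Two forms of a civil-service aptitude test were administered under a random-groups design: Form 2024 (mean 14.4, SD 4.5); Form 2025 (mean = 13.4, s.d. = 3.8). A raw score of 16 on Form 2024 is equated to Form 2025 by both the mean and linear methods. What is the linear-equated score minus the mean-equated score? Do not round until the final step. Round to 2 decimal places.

Mean-equated: 16 + (13.4 − 14.4) = 15.00
Linear-equated: (3.8/4.5)(16 − 14.4) + 13.4 = 14.751
Difference = 14.751 − 15.00 = -0.25

-0.25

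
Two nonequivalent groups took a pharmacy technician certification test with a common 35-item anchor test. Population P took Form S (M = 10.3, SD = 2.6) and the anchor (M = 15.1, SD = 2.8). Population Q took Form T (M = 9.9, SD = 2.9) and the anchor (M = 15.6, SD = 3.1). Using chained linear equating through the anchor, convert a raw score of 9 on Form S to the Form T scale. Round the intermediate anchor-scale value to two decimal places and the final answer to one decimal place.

Form S → anchor (Population P): v = (2.8/2.6)(9 − 10.3) + 15.1 = 13.70
anchor → Form T (Population Q): y = (2.9/3.1)(13.70 − 15.6) + 9.9 = 8.1

8.1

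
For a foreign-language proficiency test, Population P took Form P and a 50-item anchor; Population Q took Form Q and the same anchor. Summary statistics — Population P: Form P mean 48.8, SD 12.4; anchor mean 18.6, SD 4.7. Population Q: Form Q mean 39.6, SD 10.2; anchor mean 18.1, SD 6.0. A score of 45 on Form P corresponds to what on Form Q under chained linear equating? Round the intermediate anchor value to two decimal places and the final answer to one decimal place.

Form P → anchor (Population P): v = (4.7/12.4)(45 − 48.8) + 18.6 = 17.16
anchor → Form Q (Population Q): y = (10.2/6.0)(17.16 − 18.1) + 39.6 = 38.0

38.0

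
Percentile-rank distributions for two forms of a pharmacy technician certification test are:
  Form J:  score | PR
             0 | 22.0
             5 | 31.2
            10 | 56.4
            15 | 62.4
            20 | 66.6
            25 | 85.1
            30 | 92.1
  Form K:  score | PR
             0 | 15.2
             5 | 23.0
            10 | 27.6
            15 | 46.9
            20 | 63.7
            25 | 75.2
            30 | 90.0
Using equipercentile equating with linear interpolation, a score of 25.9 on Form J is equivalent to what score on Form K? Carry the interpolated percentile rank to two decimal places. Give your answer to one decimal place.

PR of 25.9 on Form J: 85.1 + (25.9 − 25)/(30 − 25) × (92.1 − 85.1) = 86.36
On Form K, PR 86.36 falls between score 25 (PR 75.2) and 30 (PR 90.0).
Interpolate: 25 + (86.36 − 75.2)/(90.0 − 75.2) × (30 − 25) = 28.8

28.8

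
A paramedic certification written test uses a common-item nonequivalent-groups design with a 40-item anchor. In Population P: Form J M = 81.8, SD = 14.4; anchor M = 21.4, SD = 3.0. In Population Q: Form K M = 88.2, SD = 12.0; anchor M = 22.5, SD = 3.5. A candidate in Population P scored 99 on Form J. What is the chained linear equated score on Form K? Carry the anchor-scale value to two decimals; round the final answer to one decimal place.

Form J → anchor (Population P): v = (3.0/14.4)(99 − 81.8) + 21.4 = 24.98
anchor → Form K (Population Q): y = (12.0/3.5)(24.98 − 22.5) + 88.2 = 96.7

96.7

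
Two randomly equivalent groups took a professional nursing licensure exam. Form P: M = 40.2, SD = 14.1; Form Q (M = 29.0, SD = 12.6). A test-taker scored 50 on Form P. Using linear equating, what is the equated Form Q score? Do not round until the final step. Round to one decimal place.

Linear equating: y = (SD_Y/SD_X)(x − M_X) + M_Y
y = (12.6/14.1)(50 − 40.2) + 29.0
y = 0.893617 × 9.8 + 29.0 = 8.7574 + 29.0 = 37.8

37.8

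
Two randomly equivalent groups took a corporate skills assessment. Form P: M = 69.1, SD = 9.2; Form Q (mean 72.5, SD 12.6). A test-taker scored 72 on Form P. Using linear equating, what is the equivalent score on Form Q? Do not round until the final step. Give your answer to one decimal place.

Linear equating: y = (SD_Y/SD_X)(x − M_X) + M_Y
y = (12.6/9.2)(72 − 69.1) + 72.5
y = 1.369565 × 2.9 + 72.5 = 3.9717 + 72.5 = 76.5

76.5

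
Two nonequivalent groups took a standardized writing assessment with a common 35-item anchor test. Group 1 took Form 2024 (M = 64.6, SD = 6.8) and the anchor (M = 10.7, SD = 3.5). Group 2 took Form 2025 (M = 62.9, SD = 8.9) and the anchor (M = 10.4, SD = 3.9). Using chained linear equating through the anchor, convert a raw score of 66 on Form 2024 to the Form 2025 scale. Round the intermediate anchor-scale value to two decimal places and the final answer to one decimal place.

65.2

Form 2024 → anchor (Group 1): v = (3.5/6.8)(66 − 64.6) + 10.7 = 11.42
anchor → Form 2025 (Group 2): y = (8.9/3.9)(11.42 − 10.4) + 62.9 = 65.2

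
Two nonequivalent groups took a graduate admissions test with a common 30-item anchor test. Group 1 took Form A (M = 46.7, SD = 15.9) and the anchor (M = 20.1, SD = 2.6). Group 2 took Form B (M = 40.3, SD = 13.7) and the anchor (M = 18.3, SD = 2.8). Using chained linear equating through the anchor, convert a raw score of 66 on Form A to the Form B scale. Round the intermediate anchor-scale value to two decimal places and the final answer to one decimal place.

64.6

Form A → anchor (Group 1): v = (2.6/15.9)(66 − 46.7) + 20.1 = 23.26
anchor → Form B (Group 2): y = (13.7/2.8)(23.26 − 18.3) + 40.3 = 64.6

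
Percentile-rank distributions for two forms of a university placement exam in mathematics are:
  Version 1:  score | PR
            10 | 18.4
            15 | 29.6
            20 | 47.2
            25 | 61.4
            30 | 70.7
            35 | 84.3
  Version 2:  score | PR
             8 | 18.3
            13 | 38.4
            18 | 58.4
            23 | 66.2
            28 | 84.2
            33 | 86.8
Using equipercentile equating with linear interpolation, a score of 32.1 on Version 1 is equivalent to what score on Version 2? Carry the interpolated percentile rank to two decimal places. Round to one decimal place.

PR of 32.1 on Version 1: 70.7 + (32.1 − 30)/(35 − 30) × (84.3 − 70.7) = 76.41
On Version 2, PR 76.41 falls between score 23 (PR 66.2) and 28 (PR 84.2).
Interpolate: 23 + (76.41 − 66.2)/(84.2 − 66.2) × (28 − 23) = 25.8

25.8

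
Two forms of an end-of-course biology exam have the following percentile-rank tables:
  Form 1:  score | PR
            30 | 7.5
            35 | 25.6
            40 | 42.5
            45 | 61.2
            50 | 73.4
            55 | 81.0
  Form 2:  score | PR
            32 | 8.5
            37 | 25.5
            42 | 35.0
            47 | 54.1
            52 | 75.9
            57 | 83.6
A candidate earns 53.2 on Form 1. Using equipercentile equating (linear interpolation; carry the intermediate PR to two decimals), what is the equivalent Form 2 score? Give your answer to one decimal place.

53.5

PR of 53.2 on Form 1: 73.4 + (53.2 − 50)/(55 − 50) × (81.0 − 73.4) = 78.26
On Form 2, PR 78.26 falls between score 52 (PR 75.9) and 57 (PR 83.6).
Interpolate: 52 + (78.26 − 75.9)/(83.6 − 75.9) × (57 − 52) = 53.5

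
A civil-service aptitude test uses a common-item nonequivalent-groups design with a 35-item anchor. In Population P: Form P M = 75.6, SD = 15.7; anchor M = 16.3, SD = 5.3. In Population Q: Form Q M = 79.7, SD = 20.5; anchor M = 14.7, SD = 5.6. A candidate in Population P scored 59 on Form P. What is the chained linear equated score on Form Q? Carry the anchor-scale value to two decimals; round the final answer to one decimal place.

65.1

Form P → anchor (Population P): v = (5.3/15.7)(59 − 75.6) + 16.3 = 10.70
anchor → Form Q (Population Q): y = (20.5/5.6)(10.70 − 14.7) + 79.7 = 65.1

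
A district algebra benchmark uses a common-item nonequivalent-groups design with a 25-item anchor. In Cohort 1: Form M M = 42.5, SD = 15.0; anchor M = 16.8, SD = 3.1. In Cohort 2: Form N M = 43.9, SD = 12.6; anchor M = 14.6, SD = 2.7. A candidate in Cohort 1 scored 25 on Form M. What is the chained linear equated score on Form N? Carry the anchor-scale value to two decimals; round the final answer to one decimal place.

37.3

Form M → anchor (Cohort 1): v = (3.1/15.0)(25 − 42.5) + 16.8 = 13.18
anchor → Form N (Cohort 2): y = (12.6/2.7)(13.18 − 14.6) + 43.9 = 37.3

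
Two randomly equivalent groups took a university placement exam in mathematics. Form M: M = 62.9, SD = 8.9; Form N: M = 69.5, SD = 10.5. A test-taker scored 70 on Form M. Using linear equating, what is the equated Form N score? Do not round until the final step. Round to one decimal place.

77.9

Linear equating: y = (SD_Y/SD_X)(x − M_X) + M_Y
y = (10.5/8.9)(70 − 62.9) + 69.5
y = 1.179775 × 7.1 + 69.5 = 8.3764 + 69.5 = 77.9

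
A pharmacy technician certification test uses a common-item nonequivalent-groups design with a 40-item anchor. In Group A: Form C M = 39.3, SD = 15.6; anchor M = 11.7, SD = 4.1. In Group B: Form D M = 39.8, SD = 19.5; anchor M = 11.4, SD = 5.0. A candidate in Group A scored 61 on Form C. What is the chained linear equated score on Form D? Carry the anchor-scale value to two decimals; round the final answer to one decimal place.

Form C → anchor (Group A): v = (4.1/15.6)(61 − 39.3) + 11.7 = 17.40
anchor → Form D (Group B): y = (19.5/5.0)(17.40 − 11.4) + 39.8 = 63.2

63.2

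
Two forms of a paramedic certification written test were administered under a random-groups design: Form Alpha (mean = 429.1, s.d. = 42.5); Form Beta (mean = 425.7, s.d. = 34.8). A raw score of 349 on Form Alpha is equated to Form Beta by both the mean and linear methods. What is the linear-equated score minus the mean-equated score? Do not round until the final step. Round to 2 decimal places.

14.51

Mean-equated: 349 + (425.7 − 429.1) = 345.60
Linear-equated: (34.8/42.5)(349 − 429.1) + 425.7 = 360.112
Difference = 360.112 − 345.60 = 14.51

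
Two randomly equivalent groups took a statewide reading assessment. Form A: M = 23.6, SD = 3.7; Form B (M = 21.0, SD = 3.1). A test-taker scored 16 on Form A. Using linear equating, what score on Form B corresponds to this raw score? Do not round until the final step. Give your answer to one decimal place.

Linear equating: y = (SD_Y/SD_X)(x − M_X) + M_Y
y = (3.1/3.7)(16 − 23.6) + 21.0
y = 0.837838 × -7.6 + 21.0 = -6.3676 + 21.0 = 14.6

14.6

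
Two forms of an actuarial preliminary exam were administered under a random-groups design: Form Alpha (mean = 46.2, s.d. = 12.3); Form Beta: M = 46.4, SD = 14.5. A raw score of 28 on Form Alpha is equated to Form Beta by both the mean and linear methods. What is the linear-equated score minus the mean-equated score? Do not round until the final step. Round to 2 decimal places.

-3.26

Mean-equated: 28 + (46.4 − 46.2) = 28.20
Linear-equated: (14.5/12.3)(28 − 46.2) + 46.4 = 24.945
Difference = 24.945 − 28.20 = -3.26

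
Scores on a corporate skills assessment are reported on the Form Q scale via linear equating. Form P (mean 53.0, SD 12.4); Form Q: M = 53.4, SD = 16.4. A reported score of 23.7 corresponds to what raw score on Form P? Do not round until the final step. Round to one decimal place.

Invert y = (SD_Y/SD_X)(x − M_X) + M_Y:
x = (SD_X/SD_Y)(y − M_Y) + M_X = (12.4/16.4)(23.7 − 53.4) + 53.0
x = 0.756098 × -29.700 + 53.0 = 30.5

30.5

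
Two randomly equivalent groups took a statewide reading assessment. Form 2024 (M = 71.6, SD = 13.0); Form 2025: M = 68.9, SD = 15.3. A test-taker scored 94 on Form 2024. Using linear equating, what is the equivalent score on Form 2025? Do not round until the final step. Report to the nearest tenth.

95.3

Linear equating: y = (SD_Y/SD_X)(x − M_X) + M_Y
y = (15.3/13.0)(94 − 71.6) + 68.9
y = 1.176923 × 22.4 + 68.9 = 26.3631 + 68.9 = 95.3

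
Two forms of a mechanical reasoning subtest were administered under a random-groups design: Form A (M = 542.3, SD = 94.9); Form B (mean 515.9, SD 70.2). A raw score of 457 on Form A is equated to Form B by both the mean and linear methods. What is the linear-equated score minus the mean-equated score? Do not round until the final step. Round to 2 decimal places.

Mean-equated: 457 + (515.9 − 542.3) = 430.60
Linear-equated: (70.2/94.9)(457 − 542.3) + 515.9 = 452.801
Difference = 452.801 − 430.60 = 22.20

22.20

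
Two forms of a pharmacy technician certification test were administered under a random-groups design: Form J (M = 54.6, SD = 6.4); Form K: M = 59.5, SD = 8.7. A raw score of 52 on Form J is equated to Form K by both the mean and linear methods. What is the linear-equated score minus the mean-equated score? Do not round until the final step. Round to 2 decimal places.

-0.93

Mean-equated: 52 + (59.5 − 54.6) = 56.90
Linear-equated: (8.7/6.4)(52 − 54.6) + 59.5 = 55.966
Difference = 55.966 − 56.90 = -0.93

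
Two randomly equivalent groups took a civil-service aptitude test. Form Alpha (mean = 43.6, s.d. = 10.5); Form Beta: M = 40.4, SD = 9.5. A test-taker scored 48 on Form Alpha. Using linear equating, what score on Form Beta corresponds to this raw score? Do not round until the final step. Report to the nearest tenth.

Linear equating: y = (SD_Y/SD_X)(x − M_X) + M_Y
y = (9.5/10.5)(48 − 43.6) + 40.4
y = 0.904762 × 4.4 + 40.4 = 3.9810 + 40.4 = 44.4

44.4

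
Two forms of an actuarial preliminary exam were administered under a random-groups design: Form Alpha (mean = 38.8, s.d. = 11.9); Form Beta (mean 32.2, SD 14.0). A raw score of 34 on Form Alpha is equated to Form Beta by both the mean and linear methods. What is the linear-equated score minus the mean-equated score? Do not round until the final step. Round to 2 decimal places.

Mean-equated: 34 + (32.2 − 38.8) = 27.40
Linear-equated: (14.0/11.9)(34 − 38.8) + 32.2 = 26.553
Difference = 26.553 − 27.40 = -0.85

-0.85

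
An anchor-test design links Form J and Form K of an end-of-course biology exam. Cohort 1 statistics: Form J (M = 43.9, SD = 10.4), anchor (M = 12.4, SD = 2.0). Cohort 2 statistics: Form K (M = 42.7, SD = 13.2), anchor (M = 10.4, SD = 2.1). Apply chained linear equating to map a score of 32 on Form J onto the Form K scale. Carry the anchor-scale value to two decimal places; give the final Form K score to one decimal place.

40.9

Form J → anchor (Cohort 1): v = (2.0/10.4)(32 − 43.9) + 12.4 = 10.11
anchor → Form K (Cohort 2): y = (13.2/2.1)(10.11 − 10.4) + 42.7 = 40.9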